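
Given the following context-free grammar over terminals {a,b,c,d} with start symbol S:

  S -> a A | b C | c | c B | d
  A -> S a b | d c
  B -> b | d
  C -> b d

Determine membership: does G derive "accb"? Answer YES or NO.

Convert to CNF:
  S -> T0 A | T1 C | T3 B | c | d
  A -> S X4 | T2 T3
  B -> b | d
  C -> T1 T2
  T0 -> a
  T1 -> b
  T2 -> d
  T3 -> c
  X4 -> T0 T1

CYK fill:
  [0..0]={T0}  "a"  orig:{}
  [1..1]={S,T3}  "c"  orig:{S}
  [2..2]={S,T3}  "c"  orig:{S}
  [3..3]={B,T1}  "b"  orig:{B}
  [0..1]=∅  "ac"
  [1..2]=∅  "cc"
  [2..3]={S}  "cb"
  [0..2]=∅  "acc"
  [1..3]=∅  "ccb"
  [0..3]=∅  "accb"

S ∉ T[0,3] ⇒ NO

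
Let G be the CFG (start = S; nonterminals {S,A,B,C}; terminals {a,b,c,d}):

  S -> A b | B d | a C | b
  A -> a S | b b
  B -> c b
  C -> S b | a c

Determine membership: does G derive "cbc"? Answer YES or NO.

Convert to CNF:
  S -> A T1 | B T3 | T0 C | b
  A -> T0 S | T1 T1
  B -> T2 T1
  C -> S T1 | T0 T2
  T0 -> a
  T1 -> b
  T2 -> c
  T3 -> d

CYK table (by increasing span):
  cell(0,0) c: {T2}  orig:{}
  cell(1,1) b: {S,T1}  orig:{S}
  cell(2,2) c: {T2}  orig:{}
  cell(0,1) cb: {B}
  cell(1,2) bc: ∅
  cell(0,2) cbc: ∅

S ∉ T[0,2] ⇒ NO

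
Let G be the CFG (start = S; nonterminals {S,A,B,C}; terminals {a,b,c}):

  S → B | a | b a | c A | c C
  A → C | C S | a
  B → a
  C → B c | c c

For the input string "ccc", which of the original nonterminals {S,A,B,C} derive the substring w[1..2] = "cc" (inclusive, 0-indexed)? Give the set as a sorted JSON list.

Convert to CNF:
  S -> T0 A | T0 C | T1 T2 | a
  A -> B T0 | C S | T0 T0 | a
  B -> a
  C -> B T0 | T0 T0
  T0 -> c
  T1 -> b
  T2 -> a

Fill CYK table bottom-up, restricted to cells inside w[1..2]:
  [1..1]={T0}  "c"  orig:{}
  [2..2]={T0}  "c"  orig:{}
  [1..2]={A,C}  "cc"

Original NTs in T[1,2] deriving "cc": ["A", "C"]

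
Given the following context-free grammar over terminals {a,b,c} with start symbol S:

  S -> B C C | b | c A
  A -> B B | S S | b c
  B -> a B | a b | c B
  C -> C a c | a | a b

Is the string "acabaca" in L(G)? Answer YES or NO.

CNF form of G:
  S -> B X4 | T1 A | b
  A -> B B | S S | T0 T1
  B -> T1 B | T2 B | T2 T0
  C -> C X3 | T2 T0 | a
  T0 -> b
  T1 -> c
  T2 -> a
  X3 -> T2 T1
  X4 -> C C

Fill CYK table bottom-up:
  cell(0,0) a: {C,T2}  orig:{C}
  cell(1,1) c: {T1}  orig:{}
  cell(2,2) a: {C,T2}  orig:{C}
  cell(3,3) b: {S,T0}  orig:{S}
  cell(4,4) a: {C,T2}  orig:{C}
  cell(5,5) c: {T1}  orig:{}
  cell(6,6) a: {C,T2}  orig:{C}
  cell(0,1) ac: {X3}  orig:{}
  cell(1,2) ca: ∅
  cell(2,3) ab: {B,C}
  cell(3,4) ba: ∅
  cell(4,5) ac: {X3}  orig:{}
  cell(5,6) ca: ∅
  cell(0,2) aca: ∅
  cell(1,3) cab: {B}
  cell(2,4) aba: {X4}  orig:{}
  cell(3,5) bac: ∅
  cell(4,6) aca: ∅
  cell(0,3) acab: {B}
  cell(1,4) caba: ∅
  cell(2,5) abac: {C}
  cell(3,6) baca: ∅
  cell(0,4) acaba: ∅
  cell(1,5) cabac: ∅
  cell(2,6) abaca: {X4}  orig:{}
  cell(0,5) acabac: ∅
  cell(1,6) cabaca: ∅
  cell(0,6) acabaca: ∅

S ∉ T[0,6] ⇒ NO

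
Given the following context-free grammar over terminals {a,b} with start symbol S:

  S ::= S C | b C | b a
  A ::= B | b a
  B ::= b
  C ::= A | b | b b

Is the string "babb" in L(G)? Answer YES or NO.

CNF form of G:
  S -> S C | T0 C | T0 T1
  A -> T0 T1 | b
  B -> b
  C -> T0 T0 | T0 T1 | b
  T0 -> b
  T1 -> a

Fill CYK table bottom-up:
  cell(0,0) b: {A,B,C,T0}  orig:{A,B,C}
  cell(1,1) a: {T1}  orig:{}
  cell(2,2) b: {A,B,C,T0}  orig:{A,B,C}
  cell(3,3) b: {A,B,C,T0}  orig:{A,B,C}
  cell(0,1) ba: {A,C,S}
  cell(1,2) ab: ∅
  cell(2,3) bb: {C,S}
  cell(0,2) bab: {S}
  cell(1,3) abb: ∅
  cell(0,3) babb: {S}

S ∈ T[0,3] ⇒ YES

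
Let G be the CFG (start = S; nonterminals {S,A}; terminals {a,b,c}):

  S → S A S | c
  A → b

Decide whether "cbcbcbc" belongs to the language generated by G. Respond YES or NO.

CNF form of G:
  S -> S X0 | c
  A -> b
  X0 -> A S

Fill CYK table bottom-up:
  cell(0,0) c: {S}
  cell(1,1) b: {A}
  cell(2,2) c: {S}
  cell(3,3) b: {A}
  cell(4,4) c: {S}
  cell(5,5) b: {A}
  cell(6,6) c: {S}
  cell(0,1) cb: ∅
  cell(1,2) bc: {X0}  orig:{}
  cell(2,3) cb: ∅
  cell(3,4) bc: {X0}  orig:{}
  cell(4,5) cb: ∅
  cell(5,6) bc: {X0}  orig:{}
  cell(0,2) cbc: {S}
  cell(1,3) bcb: ∅
  cell(2,4) cbc: {S}
  cell(3,5) bcb: ∅
  cell(4,6) cbc: {S}
  cell(0,3) cbcb: ∅
  cell(1,4) bcbc: {X0}  orig:{}
  cell(2,5) cbcb: ∅
  cell(3,6) bcbc: {X0}  orig:{}
  cell(0,4) cbcbc: {S}
  cell(1,5) bcbcb: ∅
  cell(2,6) cbcbc: {S}
  cell(0,5) cbcbcb: ∅
  cell(1,6) bcbcbc: {X0}  orig:{}
  cell(0,6) cbcbcbc: {S}

S ∈ T[0,6] ⇒ YES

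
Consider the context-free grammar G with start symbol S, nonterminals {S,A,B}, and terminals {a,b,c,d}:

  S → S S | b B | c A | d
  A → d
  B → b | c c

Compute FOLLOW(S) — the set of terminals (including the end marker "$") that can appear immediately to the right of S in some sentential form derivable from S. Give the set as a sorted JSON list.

FIRST iteration:
[1]
  A via A→d: +{d}
  B via B→b: +{b}
  B via B→c c: +{c}
  S via S→b B: +{b}
  S via S→c A: +{c}
  S via S→d: +{d}
  FIRST(S)={b,c,d}  FIRST(A)={d}  FIRST(B)={b,c}
[2] — fixpoint
  FIRST(S)={b,c,d}  FIRST(A)={d}  FIRST(B)={b,c}

Compute FOLLOW by fixpoint:
initialize: $ ∈ FOLLOW(S)
pass 1:
  S→S S: FOLLOW(S) ⊇ FIRST(S) = {b,c,d}; new: +{b,c,d}
  S→b B: FOLLOW(B) ⊇ FOLLOW(S) ⊇ {$,b,c,d}; new: +{$,b,c,d}
  S→c A: FOLLOW(A) ⊇ FOLLOW(S) ⊇ {$,b,c,d}; new: +{$,b,c,d}
  FOLLOW(S)={$,b,c,d}  FOLLOW(A)={$,b,c,d}  FOLLOW(B)={$,b,c,d}
pass 2: (stable)
  FOLLOW(S)={$,b,c,d}  FOLLOW(A)={$,b,c,d}  FOLLOW(B)={$,b,c,d}

FOLLOW(S) = ["$", "b", "c", "d"]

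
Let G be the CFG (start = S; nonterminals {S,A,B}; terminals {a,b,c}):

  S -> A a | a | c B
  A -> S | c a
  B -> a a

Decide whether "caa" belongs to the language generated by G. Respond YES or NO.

Convert to CNF:
  S -> A T0 | T1 B | a
  A -> A T0 | T1 B | T1 T0 | a
  B -> T0 T0
  T0 -> a
  T1 -> c

CYK fill:
  cell(0,0) c: {T1}  orig:{}
  cell(1,1) a: {A,S,T0}  orig:{A,S}
  cell(2,2) a: {A,S,T0}  orig:{A,S}
  cell(0,1) ca: {A}
  cell(1,2) aa: {A,B,S}
  cell(0,2) caa: {A,S}

S ∈ T[0,2] ⇒ YES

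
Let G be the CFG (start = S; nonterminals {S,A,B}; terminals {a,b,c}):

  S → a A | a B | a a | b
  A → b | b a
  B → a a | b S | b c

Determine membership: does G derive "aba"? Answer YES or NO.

CNF form of G:
  S -> T1 A | T1 B | T1 T1 | b
  A -> T0 T1 | b
  B -> T0 S | T0 T2 | T1 T1
  T0 -> b
  T1 -> a
  T2 -> c

CYK table (by increasing span):
  T[0,0] 'a' = {T1}  orig:{}
  T[1,1] 'b' = {A,S,T0}  orig:{A,S}
  T[2,2] 'a' = {T1}  orig:{}
  T[0,1] 'ab' = {S}
  T[1,2] 'ba' = {A}
  T[0,2] 'aba' = {S}

S ∈ T[0,2] ⇒ YES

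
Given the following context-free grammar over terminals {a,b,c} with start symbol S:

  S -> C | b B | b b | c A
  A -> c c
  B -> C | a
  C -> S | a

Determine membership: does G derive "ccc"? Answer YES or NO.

Convert to CNF:
  S -> T0 A | T1 B | T1 T1 | a
  A -> T0 T0
  B -> T0 A | T1 B | T1 T1 | a
  C -> T0 A | T1 B | T1 T1 | a
  T0 -> c
  T1 -> b

CYK fill:
  [0..0]={T0}  "c"  orig:{}
  [1..1]={T0}  "c"  orig:{}
  [2..2]={T0}  "c"  orig:{}
  [0..1]={A}  "cc"
  [1..2]={A}  "cc"
  [0..2]={B,C,S}  "ccc"

S ∈ T[0,2] ⇒ YES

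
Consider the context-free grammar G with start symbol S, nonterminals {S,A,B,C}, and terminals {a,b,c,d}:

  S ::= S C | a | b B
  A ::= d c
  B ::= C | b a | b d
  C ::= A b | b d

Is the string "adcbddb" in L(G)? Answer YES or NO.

CNF form of G:
  S -> S C | T2 B | a
  A -> T0 T1
  B -> A T2 | T2 T0 | T2 T3
  C -> A T2 | T2 T0
  T0 -> d
  T1 -> c
  T2 -> b
  T3 -> a

CYK fill:
  T[0,0] 'a' = {S,T3}  orig:{S}
  T[1,1] 'd' = {T0}  orig:{}
  T[2,2] 'c' = {T1}  orig:{}
  T[3,3] 'b' = {T2}  orig:{}
  T[4,4] 'd' = {T0}  orig:{}
  T[5,5] 'd' = {T0}  orig:{}
  T[6,6] 'b' = {T2}  orig:{}
  T[0,1] 'ad' = ∅
  T[1,2] 'dc' = {A}
  T[2,3] 'cb' = ∅
  T[3,4] 'bd' = {B,C}
  T[4,5] 'dd' = ∅
  T[5,6] 'db' = ∅
  T[0,2] 'adc' = ∅
  T[1,3] 'dcb' = {B,C}
  T[2,4] 'cbd' = ∅
  T[3,5] 'bdd' = ∅
  T[4,6] 'ddb' = ∅
  T[0,3] 'adcb' = {S}
  T[1,4] 'dcbd' = ∅
  T[2,5] 'cbdd' = ∅
  T[3,6] 'bddb' = ∅
  T[0,4] 'adcbd' = ∅
  T[1,5] 'dcbdd' = ∅
  T[2,6] 'cbddb' = ∅
  T[0,5] 'adcbdd' = ∅
  T[1,6] 'dcbddb' = ∅
  T[0,6] 'adcbddb' = ∅

S ∉ T[0,6] ⇒ NO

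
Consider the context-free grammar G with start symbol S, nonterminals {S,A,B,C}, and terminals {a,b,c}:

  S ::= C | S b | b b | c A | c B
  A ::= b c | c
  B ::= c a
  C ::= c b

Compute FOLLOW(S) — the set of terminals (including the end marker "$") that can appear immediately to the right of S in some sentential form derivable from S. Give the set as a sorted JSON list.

FIRST sets, iterate to fixpoint:
round 1:
  A via A→b c: +{b}
  A via A→c: +{c}
  B via B→c a: +{c}
  C via C→c b: +{c}
  S via S→C: +{c}
  S via S→b b: +{b}
  FIRST(S)={b,c}  FIRST(A)={b,c}  FIRST(B)={c}  FIRST(C)={c}
round 2: done
  FIRST(S)={b,c}  FIRST(A)={b,c}  FIRST(B)={c}  FIRST(C)={c}

Compute FOLLOW by fixpoint:
initialize: $ ∈ FOLLOW(S)
iter 1:
  S→C: FOLLOW(C) ⊇ FOLLOW(S) ⊇ {$}; new: +{$}
  S→S b: FOLLOW(S) ⊇ FIRST(b) = {b}; new: +{b}
  S→c A: FOLLOW(A) ⊇ FOLLOW(S) ⊇ {$,b}; new: +{$,b}
  S→c B: FOLLOW(B) ⊇ FOLLOW(S) ⊇ {$,b}; new: +{$,b}
  FOLLOW(S)={$,b}  FOLLOW(A)={$,b}  FOLLOW(B)={$,b}  FOLLOW(C)={$}
iter 2:
  S→C: FOLLOW(C) ⊇ FOLLOW(S) ⊇ {$,b}; new: +{b}
  FOLLOW(S)={$,b}  FOLLOW(A)={$,b}  FOLLOW(B)={$,b}  FOLLOW(C)={$,b}
iter 3: (no change)
  FOLLOW(S)={$,b}  FOLLOW(A)={$,b}  FOLLOW(B)={$,b}  FOLLOW(C)={$,b}

FOLLOW(S) = ["$", "b"]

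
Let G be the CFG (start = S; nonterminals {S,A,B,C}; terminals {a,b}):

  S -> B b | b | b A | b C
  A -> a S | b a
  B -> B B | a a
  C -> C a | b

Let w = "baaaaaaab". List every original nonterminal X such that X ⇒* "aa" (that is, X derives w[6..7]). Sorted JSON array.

Convert to CNF:
  S -> B T1 | T1 A | T1 C | b
  A -> T0 S | T1 T0
  B -> B B | T0 T0
  C -> C T0 | b
  T0 -> a
  T1 -> b

CYK table (by increasing span), restricted to cells inside w[6..7]:
  T[6,6] 'a' = {T0}  orig:{}
  T[7,7] 'a' = {T0}  orig:{}
  T[6,7] 'aa' = {B}

Original NTs in T[6,7] deriving "aa": ["B"]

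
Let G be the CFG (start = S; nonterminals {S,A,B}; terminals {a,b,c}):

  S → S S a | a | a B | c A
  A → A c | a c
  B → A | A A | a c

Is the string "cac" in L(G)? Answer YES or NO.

Convert to CNF:
  S -> S X2 | T0 A | T1 B | a
  A -> A T0 | T1 T0
  B -> A A | A T0 | T1 T0
  T0 -> c
  T1 -> a
  X2 -> S T1

CYK fill:
  [0..0]={T0}  "c"  orig:{}
  [1..1]={S,T1}  "a"  orig:{S}
  [2..2]={T0}  "c"  orig:{}
  [0..1]=∅  "ca"
  [1..2]={A,B}  "ac"
  [0..2]={S}  "cac"

S ∈ T[0,2] ⇒ YES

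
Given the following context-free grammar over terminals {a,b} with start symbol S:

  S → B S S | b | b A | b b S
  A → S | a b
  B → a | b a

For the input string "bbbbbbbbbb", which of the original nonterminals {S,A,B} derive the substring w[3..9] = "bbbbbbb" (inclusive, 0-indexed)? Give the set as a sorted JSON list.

Convert to CNF:
  S -> B X4 | T1 A | T1 X5 | b
  A -> B X2 | T0 T1 | T1 A | T1 X3 | b
  B -> T1 T0 | a
  T0 -> a
  T1 -> b
  X2 -> S S
  X3 -> T1 S
  X4 -> S S
  X5 -> T1 S

Fill CYK table bottom-up (cells [i..j] with 3 ≤ i ≤ j ≤ 9 only):
  cell(3,3) b: {A,S,T1}  orig:{A,S}
  cell(4,4) b: {A,S,T1}  orig:{A,S}
  cell(5,5) b: {A,S,T1}  orig:{A,S}
  cell(6,6) b: {A,S,T1}  orig:{A,S}
  cell(7,7) b: {A,S,T1}  orig:{A,S}
  cell(8,8) b: {A,S,T1}  orig:{A,S}
  cell(9,9) b: {A,S,T1}  orig:{A,S}
  cell(3,4) bb: {A,S,X2,X3,X4,X5}  orig:{A,S}
  cell(4,5) bb: {A,S,X2,X3,X4,X5}  orig:{A,S}
  cell(5,6) bb: {A,S,X2,X3,X4,X5}  orig:{A,S}
  cell(6,7) bb: {A,S,X2,X3,X4,X5}  orig:{A,S}
  cell(7,8) bb: {A,S,X2,X3,X4,X5}  orig:{A,S}
  cell(8,9) bb: {A,S,X2,X3,X4,X5}  orig:{A,S}
  cell(3,5) bbb: {A,S,X2,X3,X4,X5}  orig:{A,S}
  cell(4,6) bbb: {A,S,X2,X3,X4,X5}  orig:{A,S}
  cell(5,7) bbb: {A,S,X2,X3,X4,X5}  orig:{A,S}
  cell(6,8) bbb: {A,S,X2,X3,X4,X5}  orig:{A,S}
  cell(7,9) bbb: {A,S,X2,X3,X4,X5}  orig:{A,S}
  cell(3,6) bbbb: {A,S,X2,X3,X4,X5}  orig:{A,S}
  cell(4,7) bbbb: {A,S,X2,X3,X4,X5}  orig:{A,S}
  cell(5,8) bbbb: {A,S,X2,X3,X4,X5}  orig:{A,S}
  cell(6,9) bbbb: {A,S,X2,X3,X4,X5}  orig:{A,S}
  cell(3,7) bbbbb: {A,S,X2,X3,X4,X5}  orig:{A,S}
  cell(4,8) bbbbb: {A,S,X2,X3,X4,X5}  orig:{A,S}
  cell(5,9) bbbbb: {A,S,X2,X3,X4,X5}  orig:{A,S}
  cell(3,8) bbbbbb: {A,S,X2,X3,X4,X5}  orig:{A,S}
  cell(4,9) bbbbbb: {A,S,X2,X3,X4,X5}  orig:{A,S}
  cell(3,9) bbbbbbb: {A,S,X2,X3,X4,X5}  orig:{A,S}

Original NTs in T[3,9] deriving "bbbbbbb": ["A", "S"]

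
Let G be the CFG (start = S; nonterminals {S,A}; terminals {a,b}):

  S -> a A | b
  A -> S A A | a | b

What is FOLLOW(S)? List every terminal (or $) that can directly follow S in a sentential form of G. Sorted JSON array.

FIRST sets, iterate to fixpoint:
[1]
  A via A→a: +{a}
  A via A→b: +{b}
  S via S→a A: +{a}
  S via S→b: +{b}
  FIRST[S]={a,b}  FIRST[A]={a,b}
[2] done
  FIRST[S]={a,b}  FIRST[A]={a,b}

FOLLOW iteration:
seed FOLLOW(S) with $
[1]
  A→S A A: FOLLOW(S) ⊇ FIRST(A) = {a,b}; new: +{a,b}
  A→S A A: FOLLOW(A) ⊇ FIRST(A) = {a,b}; new: +{a,b}
  S→a A: FOLLOW(A) ⊇ FOLLOW(S) ⊇ {$,a,b}; new: +{$}
  FOLLOW(S)={$,a,b}  FOLLOW(A)={$,a,b}
[2] — fixpoint
  FOLLOW(S)={$,a,b}  FOLLOW(A)={$,a,b}

FOLLOW(S) = ["$", "a", "b"]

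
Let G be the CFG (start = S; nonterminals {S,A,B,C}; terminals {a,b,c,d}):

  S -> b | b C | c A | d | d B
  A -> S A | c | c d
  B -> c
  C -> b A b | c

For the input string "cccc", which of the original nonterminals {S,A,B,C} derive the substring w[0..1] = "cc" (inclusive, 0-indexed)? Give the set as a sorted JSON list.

CNF form of G:
  S -> T0 A | T1 B | T2 C | b | d
  A -> S A | T0 T1 | c
  B -> c
  C -> T2 X3 | c
  T0 -> c
  T1 -> d
  T2 -> b
  X3 -> A T2

Fill CYK table bottom-up (cells [i..j] with 0 ≤ i ≤ j ≤ 1 only):
  T[0,0] 'c' = {A,B,C,T0}  orig:{A,B,C}
  T[1,1] 'c' = {A,B,C,T0}  orig:{A,B,C}
  T[0,1] 'cc' = {S}

Original NTs in T[0,1] deriving "cc": ["S"]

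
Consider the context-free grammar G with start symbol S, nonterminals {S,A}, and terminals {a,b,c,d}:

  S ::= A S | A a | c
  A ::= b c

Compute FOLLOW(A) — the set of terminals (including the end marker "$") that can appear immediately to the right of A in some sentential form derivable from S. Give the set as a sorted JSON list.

Compute FIRST by fixpoint:
[1]
  A via A→b c: +{b}
  S via S→A S: +{b}
  S via S→c: +{c}
  FIRST[S]={b,c}  FIRST[A]={b}
[2] (stable)
  FIRST[S]={b,c}  FIRST[A]={b}

FOLLOW sets:
initialize: $ ∈ FOLLOW(S)
[1]
  S→A S: FOLLOW(A) ⊇ FIRST(S) = {b,c}; new: +{b,c}
  S→A a: FOLLOW(A) ⊇ FIRST(a) = {a}; new: +{a}
  S: {$}  A: {a,b,c}
[2] — fixpoint
  S: {$}  A: {a,b,c}

FOLLOW(A) = ["a", "b", "c"]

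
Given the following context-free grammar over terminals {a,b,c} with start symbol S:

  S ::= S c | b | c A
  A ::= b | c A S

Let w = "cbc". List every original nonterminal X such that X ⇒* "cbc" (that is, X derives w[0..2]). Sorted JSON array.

CNF form of G:
  S -> S T0 | T0 A | b
  A -> T0 X1 | b
  T0 -> c
  X1 -> A S

CYK table (by increasing span), restricted to cells inside w[0..2]:
  cell(0,0) c: {T0}  orig:{}
  cell(1,1) b: {A,S}
  cell(2,2) c: {T0}  orig:{}
  cell(0,1) cb: {S}
  cell(1,2) bc: {S}
  cell(0,2) cbc: {S}

Original NTs in T[0,2] deriving "cbc": ["S"]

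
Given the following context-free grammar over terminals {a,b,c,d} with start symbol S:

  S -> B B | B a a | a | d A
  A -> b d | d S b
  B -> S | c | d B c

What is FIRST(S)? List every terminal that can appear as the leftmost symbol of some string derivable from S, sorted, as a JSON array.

Compute FIRST by fixpoint:
[1]
  A via A→b d: +{b}
  A via A→d S b: +{d}
  B via B→c: +{c}
  B via B→d B c: +{d}
  S via S→B B: +{c,d}
  S via S→a: +{a}
  FIRST[S]={a,c,d}  FIRST[A]={b,d}  FIRST[B]={c,d}
[2]
  B via B→S: +{a}
  FIRST[S]={a,c,d}  FIRST[A]={b,d}  FIRST[B]={a,c,d}
[3] (stable)
  FIRST[S]={a,c,d}  FIRST[A]={b,d}  FIRST[B]={a,c,d}

FIRST(S) = ["a", "c", "d"]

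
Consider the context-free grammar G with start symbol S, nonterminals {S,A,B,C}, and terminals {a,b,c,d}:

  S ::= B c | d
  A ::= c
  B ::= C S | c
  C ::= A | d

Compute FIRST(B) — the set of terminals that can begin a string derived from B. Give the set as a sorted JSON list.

FIRST sets, iterate to fixpoint:
[1]
  A via A→c: +{c}
  B via B→c: +{c}
  C via C→A: +{c}
  C via C→d: +{d}
  S via S→B c: +{c}
  S via S→d: +{d}
  FIRST(S)={c,d}  FIRST(A)={c}  FIRST(B)={c}  FIRST(C)={c,d}
[2]
  B via B→C S: +{d}
  FIRST(S)={c,d}  FIRST(A)={c}  FIRST(B)={c,d}  FIRST(C)={c,d}
[3] (stable)
  FIRST(S)={c,d}  FIRST(A)={c}  FIRST(B)={c,d}  FIRST(C)={c,d}

FIRST(B) = ["c", "d"]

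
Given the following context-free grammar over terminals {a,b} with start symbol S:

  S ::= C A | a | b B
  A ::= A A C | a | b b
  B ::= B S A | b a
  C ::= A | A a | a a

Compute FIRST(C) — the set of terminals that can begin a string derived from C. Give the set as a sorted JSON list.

FIRST iteration:
pass 1:
  A via A→a: +{a}
  A via A→b b: +{b}
  B via B→b a: +{b}
  C via C→A: +{a,b}
  S via S→C A: +{a,b}
  S: {a,b}  A: {a,b}  B: {b}  C: {a,b}
pass 2: (no change)
  S: {a,b}  A: {a,b}  B: {b}  C: {a,b}

FIRST(C) = ["a", "b"]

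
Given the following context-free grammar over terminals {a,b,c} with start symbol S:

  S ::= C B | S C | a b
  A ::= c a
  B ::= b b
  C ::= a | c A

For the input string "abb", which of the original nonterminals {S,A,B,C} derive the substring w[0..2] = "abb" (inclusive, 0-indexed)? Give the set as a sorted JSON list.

CNF form of G:
  S -> C B | S C | T1 T2
  A -> T0 T1
  B -> T2 T2
  C -> T0 A | a
  T0 -> c
  T1 -> a
  T2 -> b

CYK fill, restricted to cells inside w[0..2]:
  cell(0,0) a: {C,T1}  orig:{C}
  cell(1,1) b: {T2}  orig:{}
  cell(2,2) b: {T2}  orig:{}
  cell(0,1) ab: {S}
  cell(1,2) bb: {B}
  cell(0,2) abb: {S}

Original NTs in T[0,2] deriving "abb": ["S"]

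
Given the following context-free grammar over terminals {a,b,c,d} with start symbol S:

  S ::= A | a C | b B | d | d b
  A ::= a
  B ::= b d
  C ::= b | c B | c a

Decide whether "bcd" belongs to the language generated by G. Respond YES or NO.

CNF form of G:
  S -> T0 B | T1 T0 | T3 C | a | d
  A -> a
  B -> T0 T1
  C -> T2 B | T2 T3 | b
  T0 -> b
  T1 -> d
  T2 -> c
  T3 -> a

Fill CYK table bottom-up:
  [0..0]={C,T0}  "b"  orig:{C}
  [1..1]={T2}  "c"  orig:{}
  [2..2]={S,T1}  "d"  orig:{S}
  [0..1]=∅  "bc"
  [1..2]=∅  "cd"
  [0..2]=∅  "bcd"

S ∉ T[0,2] ⇒ NO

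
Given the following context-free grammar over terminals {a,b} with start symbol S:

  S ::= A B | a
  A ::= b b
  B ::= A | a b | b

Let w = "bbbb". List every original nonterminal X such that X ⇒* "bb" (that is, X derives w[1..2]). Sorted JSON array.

CNF form of G:
  S -> A B | a
  A -> T0 T0
  B -> T0 T0 | T1 T0 | b
  T0 -> b
  T1 -> a

CYK fill (cells [i..j] with 1 ≤ i ≤ j ≤ 2 only):
  cell(1,1) b: {B,T0}  orig:{B}
  cell(2,2) b: {B,T0}  orig:{B}
  cell(1,2) bb: {A,B}

Original NTs in T[1,2] deriving "bb": ["A", "B"]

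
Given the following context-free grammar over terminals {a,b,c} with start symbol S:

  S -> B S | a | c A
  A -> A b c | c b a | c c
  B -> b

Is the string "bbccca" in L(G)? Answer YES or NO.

CNF form of G:
  S -> B S | T1 A | a
  A -> A X3 | T1 T1 | T1 X4
  B -> b
  T0 -> b
  T1 -> c
  T2 -> a
  X3 -> T0 T1
  X4 -> T0 T2

CYK fill:
  [0..0]={B,T0}  "b"  orig:{B}
  [1..1]={B,T0}  "b"  orig:{B}
  [2..2]={T1}  "c"  orig:{}
  [3..3]={T1}  "c"  orig:{}
  [4..4]={T1}  "c"  orig:{}
  [5..5]={S,T2}  "a"  orig:{S}
  [0..1]=∅  "bb"
  [1..2]={X3}  "bc"  orig:{}
  [2..3]={A}  "cc"
  [3..4]={A}  "cc"
  [4..5]=∅  "ca"
  [0..2]=∅  "bbc"
  [1..3]=∅  "bcc"
  [2..4]={S}  "ccc"
  [3..5]=∅  "cca"
  [0..3]=∅  "bbcc"
  [1..4]={S}  "bccc"
  [2..5]=∅  "ccca"
  [0..4]={S}  "bbccc"
  [1..5]=∅  "bccca"
  [0..5]=∅  "bbccca"

S ∉ T[0,5] ⇒ NO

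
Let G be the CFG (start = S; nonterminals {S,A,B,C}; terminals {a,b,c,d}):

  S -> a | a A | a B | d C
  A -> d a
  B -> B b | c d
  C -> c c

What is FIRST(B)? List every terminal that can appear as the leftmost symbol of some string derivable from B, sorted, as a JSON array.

FIRST sets, iterate to fixpoint:
[1]
  A via A→d a: +{d}
  B via B→c d: +{c}
  C via C→c c: +{c}
  S via S→a: +{a}
  S via S→d C: +{d}
  FIRST(S)={a,d}  FIRST(A)={d}  FIRST(B)={c}  FIRST(C)={c}
[2] — fixpoint
  FIRST(S)={a,d}  FIRST(A)={d}  FIRST(B)={c}  FIRST(C)={c}

FIRST(B) = ["c"]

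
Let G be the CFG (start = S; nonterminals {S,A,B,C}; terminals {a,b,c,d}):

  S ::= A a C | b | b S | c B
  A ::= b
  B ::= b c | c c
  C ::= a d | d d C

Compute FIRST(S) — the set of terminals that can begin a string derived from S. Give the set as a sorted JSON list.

FIRST sets, iterate to fixpoint:
pass 1:
  A via A→b: +{b}
  B via B→b c: +{b}
  B via B→c c: +{c}
  C via C→a d: +{a}
  C via C→d d C: +{d}
  S via S→A a C: +{b}
  S via S→c B: +{c}
  FIRST(S)={b,c}  FIRST(A)={b}  FIRST(B)={b,c}  FIRST(C)={a,d}
pass 2: (stable)
  FIRST(S)={b,c}  FIRST(A)={b}  FIRST(B)={b,c}  FIRST(C)={a,d}

FIRST(S) = ["b", "c"]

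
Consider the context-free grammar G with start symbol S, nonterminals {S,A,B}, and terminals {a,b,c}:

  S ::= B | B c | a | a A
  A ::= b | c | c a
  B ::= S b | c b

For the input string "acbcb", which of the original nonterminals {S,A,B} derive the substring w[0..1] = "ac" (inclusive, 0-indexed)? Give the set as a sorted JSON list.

Convert to CNF:
  S -> B T0 | S T2 | T0 T2 | T1 A | a
  A -> T0 T1 | b | c
  B -> S T2 | T0 T2
  T0 -> c
  T1 -> a
  T2 -> b

Fill CYK table bottom-up, restricted to cells inside w[0..1]:
  cell(0,0) a: {S,T1}  orig:{S}
  cell(1,1) c: {A,T0}  orig:{A}
  cell(0,1) ac: {S}

Original NTs in T[0,1] deriving "ac": ["S"]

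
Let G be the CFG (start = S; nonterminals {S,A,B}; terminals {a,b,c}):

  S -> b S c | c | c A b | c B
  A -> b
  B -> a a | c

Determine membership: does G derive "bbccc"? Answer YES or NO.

Convert to CNF:
  S -> T1 X3 | T2 B | T2 X4 | c
  A -> b
  B -> T0 T0 | c
  T0 -> a
  T1 -> b
  T2 -> c
  X3 -> S T2
  X4 -> A T1

CYK fill:
  cell(0,0) b: {A,T1}  orig:{A}
  cell(1,1) b: {A,T1}  orig:{A}
  cell(2,2) c: {B,S,T2}  orig:{B,S}
  cell(3,3) c: {B,S,T2}  orig:{B,S}
  cell(4,4) c: {B,S,T2}  orig:{B,S}
  cell(0,1) bb: {X4}  orig:{}
  cell(1,2) bc: ∅
  cell(2,3) cc: {S,X3}  orig:{S}
  cell(3,4) cc: {S,X3}  orig:{S}
  cell(0,2) bbc: ∅
  cell(1,3) bcc: {S}
  cell(2,4) ccc: {X3}  orig:{}
  cell(0,3) bbcc: ∅
  cell(1,4) bccc: {S,X3}  orig:{S}
  cell(0,4) bbccc: {S}

S ∈ T[0,4] ⇒ YES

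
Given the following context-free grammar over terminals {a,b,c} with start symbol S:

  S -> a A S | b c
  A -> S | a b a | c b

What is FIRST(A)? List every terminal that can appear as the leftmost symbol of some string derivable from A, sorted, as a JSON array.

FIRST iteration:
[1]
  A via A→a b a: +{a}
  A via A→c b: +{c}
  S via S→a A S: +{a}
  S via S→b c: +{b}
  FIRST(S)={a,b}  FIRST(A)={a,c}
[2]
  A via A→S: +{b}
  FIRST(S)={a,b}  FIRST(A)={a,b,c}
[3] (stable)
  FIRST(S)={a,b}  FIRST(A)={a,b,c}

FIRST(A) = ["a", "b", "c"]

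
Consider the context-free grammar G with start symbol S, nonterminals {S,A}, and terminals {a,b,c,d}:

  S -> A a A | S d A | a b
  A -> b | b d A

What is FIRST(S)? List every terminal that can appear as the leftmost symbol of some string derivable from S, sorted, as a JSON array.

FIRST sets, iterate to fixpoint:
pass 1:
  A via A→b: +{b}
  S via S→A a A: +{b}
  S via S→a b: +{a}
  S: {a,b}  A: {b}
pass 2: (stable)
  S: {a,b}  A: {b}

FIRST(S) = ["a", "b"]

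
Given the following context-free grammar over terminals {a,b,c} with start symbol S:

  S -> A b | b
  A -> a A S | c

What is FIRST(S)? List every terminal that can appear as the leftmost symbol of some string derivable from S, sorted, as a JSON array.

FIRST sets, iterate to fixpoint:
pass 1:
  A via A→a A S: +{a}
  A via A→c: +{c}
  S via S→A b: +{a,c}
  S via S→b: +{b}
  FIRST(S)={a,b,c}  FIRST(A)={a,c}
pass 2: (stable)
  FIRST(S)={a,b,c}  FIRST(A)={a,c}

FIRST(S) = ["a", "b", "c"]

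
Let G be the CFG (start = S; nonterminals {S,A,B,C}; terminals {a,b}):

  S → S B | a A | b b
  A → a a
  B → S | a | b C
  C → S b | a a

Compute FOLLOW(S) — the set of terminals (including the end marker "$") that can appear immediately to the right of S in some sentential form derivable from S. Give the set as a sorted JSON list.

FIRST iteration:
[1]
  A via A→a a: +{a}
  B via B→a: +{a}
  B via B→b C: +{b}
  C via C→a a: +{a}
  S via S→a A: +{a}
  S via S→b b: +{b}
  FIRST[S]={a,b}  FIRST[A]={a}  FIRST[B]={a,b}  FIRST[C]={a}
[2]
  C via C→S b: +{b}
  FIRST[S]={a,b}  FIRST[A]={a}  FIRST[B]={a,b}  FIRST[C]={a,b}
[3] — fixpoint
  FIRST[S]={a,b}  FIRST[A]={a}  FIRST[B]={a,b}  FIRST[C]={a,b}

Compute FOLLOW by fixpoint:
FOLLOW(S) := {$}
iter 1:
  C→S b: FOLLOW(S) ⊇ FIRST(b) = {b}; new: +{b}
  S→S B: FOLLOW(S) ⊇ FIRST(B) = {a,b}; new: +{a}
  S→S B: FOLLOW(B) ⊇ FOLLOW(S) ⊇ {$,a,b}; new: +{$,a,b}
  S→a A: FOLLOW(A) ⊇ FOLLOW(S) ⊇ {$,a,b}; new: +{$,a,b}
  FOLLOW[S]={$,a,b}  FOLLOW[A]={$,a,b}  FOLLOW[B]={$,a,b}  FOLLOW[C]={}
iter 2:
  B→b C: FOLLOW(C) ⊇ FOLLOW(B) ⊇ {$,a,b}; new: +{$,a,b}
  FOLLOW[S]={$,a,b}  FOLLOW[A]={$,a,b}  FOLLOW[B]={$,a,b}  FOLLOW[C]={$,a,b}
iter 3: done
  FOLLOW[S]={$,a,b}  FOLLOW[A]={$,a,b}  FOLLOW[B]={$,a,b}  FOLLOW[C]={$,a,b}

FOLLOW(S) = ["$", "a", "b"]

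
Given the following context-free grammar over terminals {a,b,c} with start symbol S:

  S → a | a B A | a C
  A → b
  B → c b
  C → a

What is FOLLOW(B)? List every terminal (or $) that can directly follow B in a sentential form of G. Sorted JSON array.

FIRST iteration:
[1]
  A via A→b: +{b}
  B via B→c b: +{c}
  C via C→a: +{a}
  S via S→a: +{a}
  S: {a}  A: {b}  B: {c}  C: {a}
[2] (no change)
  S: {a}  A: {b}  B: {c}  C: {a}

FOLLOW sets:
seed FOLLOW(S) with $
pass 1:
  S→a B A: FOLLOW(B) ⊇ FIRST(A) = {b}; new: +{b}
  S→a B A: FOLLOW(A) ⊇ FOLLOW(S) ⊇ {$}; new: +{$}
  S→a C: FOLLOW(C) ⊇ FOLLOW(S) ⊇ {$}; new: +{$}
  FOLLOW[S]={$}  FOLLOW[A]={$}  FOLLOW[B]={b}  FOLLOW[C]={$}
pass 2: (stable)
  FOLLOW[S]={$}  FOLLOW[A]={$}  FOLLOW[B]={b}  FOLLOW[C]={$}

FOLLOW(B) = ["b"]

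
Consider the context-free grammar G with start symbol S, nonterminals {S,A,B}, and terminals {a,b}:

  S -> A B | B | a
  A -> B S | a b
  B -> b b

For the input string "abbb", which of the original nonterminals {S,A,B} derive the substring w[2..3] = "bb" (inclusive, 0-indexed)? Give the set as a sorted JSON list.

CNF form of G:
  S -> A B | T1 T1 | a
  A -> B S | T0 T1
  B -> T1 T1
  T0 -> a
  T1 -> b

Fill CYK table bottom-up, restricted to cells inside w[2..3]:
  T[2,2] 'b' = {T1}  orig:{}
  T[3,3] 'b' = {T1}  orig:{}
  T[2,3] 'bb' = {B,S}

Original NTs in T[2,3] deriving "bb": ["B", "S"]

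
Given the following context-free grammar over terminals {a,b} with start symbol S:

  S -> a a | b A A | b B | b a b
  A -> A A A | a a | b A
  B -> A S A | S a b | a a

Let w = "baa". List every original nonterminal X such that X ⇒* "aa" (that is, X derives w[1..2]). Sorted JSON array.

CNF form of G:
  S -> T0 T0 | T1 B | T1 X5 | T1 X6
  A -> A X2 | T0 T0 | T1 A
  B -> A X3 | S X4 | T0 T0
  T0 -> a
  T1 -> b
  X2 -> A A
  X3 -> S A
  X4 -> T0 T1
  X5 -> A A
  X6 -> T0 T1

Fill CYK table bottom-up — only the sub-triangle for w[1..2]:
  T[1,1] 'a' = {T0}  orig:{}
  T[2,2] 'a' = {T0}  orig:{}
  T[1,2] 'aa' = {A,B,S}

Original NTs in T[1,2] deriving "aa": ["A", "B", "S"]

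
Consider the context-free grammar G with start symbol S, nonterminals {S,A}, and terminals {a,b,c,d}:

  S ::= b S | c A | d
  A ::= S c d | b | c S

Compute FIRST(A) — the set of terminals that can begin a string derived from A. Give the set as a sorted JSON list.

FIRST sets, iterate to fixpoint:
iter 1:
  A via A→b: +{b}
  A via A→c S: +{c}
  S via S→b S: +{b}
  S via S→c A: +{c}
  S via S→d: +{d}
  S: {b,c,d}  A: {b,c}
iter 2:
  A via A→S c d: +{d}
  S: {b,c,d}  A: {b,c,d}
iter 3: — fixpoint
  S: {b,c,d}  A: {b,c,d}

FIRST(A) = ["b", "c", "d"]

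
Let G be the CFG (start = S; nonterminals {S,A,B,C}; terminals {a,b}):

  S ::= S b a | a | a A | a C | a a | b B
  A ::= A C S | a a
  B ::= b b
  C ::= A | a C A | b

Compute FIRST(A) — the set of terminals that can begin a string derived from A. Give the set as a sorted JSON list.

FIRST sets, iterate to fixpoint:
[1]
  A via A→a a: +{a}
  B via B→b b: +{b}
  C via C→A: +{a}
  C via C→b: +{b}
  S via S→a: +{a}
  S via S→b B: +{b}
  FIRST[S]={a,b}  FIRST[A]={a}  FIRST[B]={b}  FIRST[C]={a,b}
[2] (no change)
  FIRST[S]={a,b}  FIRST[A]={a}  FIRST[B]={b}  FIRST[C]={a,b}

FIRST(A) = ["a"]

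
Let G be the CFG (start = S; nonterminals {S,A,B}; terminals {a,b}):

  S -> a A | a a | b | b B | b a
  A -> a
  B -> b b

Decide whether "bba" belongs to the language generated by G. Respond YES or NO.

Convert to CNF:
  S -> T0 B | T0 T1 | T1 A | T1 T1 | b
  A -> a
  B -> T0 T0
  T0 -> b
  T1 -> a

Fill CYK table bottom-up:
  T[0,0] 'b' = {S,T0}  orig:{S}
  T[1,1] 'b' = {S,T0}  orig:{S}
  T[2,2] 'a' = {A,T1}  orig:{A}
  T[0,1] 'bb' = {B}
  T[1,2] 'ba' = {S}
  T[0,2] 'bba' = ∅

S ∉ T[0,2] ⇒ NO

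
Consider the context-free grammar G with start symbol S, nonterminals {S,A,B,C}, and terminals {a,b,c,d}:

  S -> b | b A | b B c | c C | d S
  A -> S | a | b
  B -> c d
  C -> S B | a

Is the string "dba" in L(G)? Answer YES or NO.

CNF form of G:
  S -> T0 A | T0 X4 | T1 C | T2 S | b
  A -> T0 A | T0 X3 | T1 C | T2 S | a | b
  B -> T1 T2
  C -> S B | a
  T0 -> b
  T1 -> c
  T2 -> d
  X3 -> B T1
  X4 -> B T1

Fill CYK table bottom-up:
  T[0,0] 'd' = {T2}  orig:{}
  T[1,1] 'b' = {A,S,T0}  orig:{A,S}
  T[2,2] 'a' = {A,C}
  T[0,1] 'db' = {A,S}
  T[1,2] 'ba' = {A,S}
  T[0,2] 'dba' = {A,S}

S ∈ T[0,2] ⇒ YES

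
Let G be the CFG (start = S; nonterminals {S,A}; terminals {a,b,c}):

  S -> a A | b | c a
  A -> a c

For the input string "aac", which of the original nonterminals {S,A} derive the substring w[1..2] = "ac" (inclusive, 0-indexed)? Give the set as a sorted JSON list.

Convert to CNF:
  S -> T0 A | T1 T0 | b
  A -> T0 T1
  T0 -> a
  T1 -> c

CYK fill, restricted to cells inside w[1..2]:
  cell(1,1) a: {T0}  orig:{}
  cell(2,2) c: {T1}  orig:{}
  cell(1,2) ac: {A}

Original NTs in T[1,2] deriving "ac": ["A"]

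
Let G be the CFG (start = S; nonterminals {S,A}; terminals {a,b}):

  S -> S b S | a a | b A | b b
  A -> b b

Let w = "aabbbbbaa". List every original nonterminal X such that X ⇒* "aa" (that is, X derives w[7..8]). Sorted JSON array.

CNF form of G:
  S -> S X2 | T0 A | T0 T0 | T1 T1
  A -> T0 T0
  T0 -> b
  T1 -> a
  X2 -> T0 S

CYK table (by increasing span) (cells [i..j] with 7 ≤ i ≤ j ≤ 8 only):
  T[7,7] 'a' = {T1}  orig:{}
  T[8,8] 'a' = {T1}  orig:{}
  T[7,8] 'aa' = {S}

Original NTs in T[7,8] deriving "aa": ["S"]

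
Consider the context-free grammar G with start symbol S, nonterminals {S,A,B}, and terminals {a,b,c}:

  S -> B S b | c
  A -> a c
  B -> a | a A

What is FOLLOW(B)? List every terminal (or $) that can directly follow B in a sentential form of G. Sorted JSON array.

Compute FIRST by fixpoint:
[1]
  A via A→a c: +{a}
  B via B→a: +{a}
  S via S→B S b: +{a}
  S via S→c: +{c}
  FIRST(S)={a,c}  FIRST(A)={a}  FIRST(B)={a}
[2] (no change)
  FIRST(S)={a,c}  FIRST(A)={a}  FIRST(B)={a}

FOLLOW sets:
FOLLOW(S) := {$}
[1]
  S→B S b: FOLLOW(B) ⊇ FIRST(S) = {a,c}; new: +{a,c}
  S→B S b: FOLLOW(S) ⊇ FIRST(b) = {b}; new: +{b}
  FOLLOW(S)={$,b}  FOLLOW(A)={}  FOLLOW(B)={a,c}
[2]
  B→a A: FOLLOW(A) ⊇ FOLLOW(B) ⊇ {a,c}; new: +{a,c}
  FOLLOW(S)={$,b}  FOLLOW(A)={a,c}  FOLLOW(B)={a,c}
[3] — fixpoint
  FOLLOW(S)={$,b}  FOLLOW(A)={a,c}  FOLLOW(B)={a,c}

FOLLOW(B) = ["a", "c"]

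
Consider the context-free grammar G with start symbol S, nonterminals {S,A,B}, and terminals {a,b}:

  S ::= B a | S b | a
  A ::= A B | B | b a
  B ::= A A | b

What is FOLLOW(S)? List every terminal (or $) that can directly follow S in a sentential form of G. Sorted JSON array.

Compute FIRST by fixpoint:
round 1:
  A via A→b a: +{b}
  B via B→A A: +{b}
  S via S→B a: +{b}
  S via S→a: +{a}
  FIRST[S]={a,b}  FIRST[A]={b}  FIRST[B]={b}
round 2: — fixpoint
  FIRST[S]={a,b}  FIRST[A]={b}  FIRST[B]={b}

FOLLOW sets:
initialize: $ ∈ FOLLOW(S)
iter 1:
  A→A B: FOLLOW(A) ⊇ FIRST(B) = {b}; new: +{b}
  A→A B: FOLLOW(B) ⊇ FOLLOW(A) ⊇ {b}; new: +{b}
  S→B a: FOLLOW(B) ⊇ FIRST(a) = {a}; new: +{a}
  S→S b: FOLLOW(S) ⊇ FIRST(b) = {b}; new: +{b}
  FOLLOW(S)={$,b}  FOLLOW(A)={b}  FOLLOW(B)={a,b}
iter 2:
  B→A A: FOLLOW(A) ⊇ FOLLOW(B) ⊇ {a,b}; new: +{a}
  FOLLOW(S)={$,b}  FOLLOW(A)={a,b}  FOLLOW(B)={a,b}
iter 3: (stable)
  FOLLOW(S)={$,b}  FOLLOW(A)={a,b}  FOLLOW(B)={a,b}

FOLLOW(S) = ["$", "b"]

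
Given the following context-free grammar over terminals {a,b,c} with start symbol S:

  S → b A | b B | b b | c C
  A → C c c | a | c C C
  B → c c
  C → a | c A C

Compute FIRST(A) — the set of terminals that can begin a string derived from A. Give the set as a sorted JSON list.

Compute FIRST by fixpoint:
pass 1:
  A via A→a: +{a}
  A via A→c C C: +{c}
  B via B→c c: +{c}
  C via C→a: +{a}
  C via C→c A C: +{c}
  S via S→b A: +{b}
  S via S→c C: +{c}
  S: {b,c}  A: {a,c}  B: {c}  C: {a,c}
pass 2: (stable)
  S: {b,c}  A: {a,c}  B: {c}  C: {a,c}

FIRST(A) = ["a", "c"]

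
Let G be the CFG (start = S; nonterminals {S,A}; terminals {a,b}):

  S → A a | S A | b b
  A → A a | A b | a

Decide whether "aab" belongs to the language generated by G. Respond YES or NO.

CNF form of G:
  S -> A T0 | S A | T1 T1
  A -> A T0 | A T1 | a
  T0 -> a
  T1 -> b

Fill CYK table bottom-up:
  [0..0]={A,T0}  "a"  orig:{A}
  [1..1]={A,T0}  "a"  orig:{A}
  [2..2]={T1}  "b"  orig:{}
  [0..1]={A,S}  "aa"
  [1..2]={A}  "ab"
  [0..2]={A}  "aab"

S ∉ T[0,2] ⇒ NO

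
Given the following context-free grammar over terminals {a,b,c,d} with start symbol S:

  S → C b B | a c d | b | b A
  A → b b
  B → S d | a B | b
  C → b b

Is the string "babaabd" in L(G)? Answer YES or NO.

CNF form of G:
  S -> C X4 | T0 A | T2 X5 | b
  A -> T0 T0
  B -> S T1 | T2 B | b
  C -> T0 T0
  T0 -> b
  T1 -> d
  T2 -> a
  T3 -> c
  X4 -> T0 B
  X5 -> T3 T1

CYK table (by increasing span):
  T[0,0] 'b' = {B,S,T0}  orig:{B,S}
  T[1,1] 'a' = {T2}  orig:{}
  T[2,2] 'b' = {B,S,T0}  orig:{B,S}
  T[3,3] 'a' = {T2}  orig:{}
  T[4,4] 'a' = {T2}  orig:{}
  T[5,5] 'b' = {B,S,T0}  orig:{B,S}
  T[6,6] 'd' = {T1}  orig:{}
  T[0,1] 'ba' = ∅
  T[1,2] 'ab' = {B}
  T[2,3] 'ba' = ∅
  T[3,4] 'aa' = ∅
  T[4,5] 'ab' = {B}
  T[5,6] 'bd' = {B}
  T[0,2] 'bab' = {X4}  orig:{}
  T[1,3] 'aba' = ∅
  T[2,4] 'baa' = ∅
  T[3,5] 'aab' = {B}
  T[4,6] 'abd' = {B}
  T[0,3] 'baba' = ∅
  T[1,4] 'abaa' = ∅
  T[2,5] 'baab' = {X4}  orig:{}
  T[3,6] 'aabd' = {B}
  T[0,4] 'babaa' = ∅
  T[1,5] 'abaab' = ∅
  T[2,6] 'baabd' = {X4}  orig:{}
  T[0,5] 'babaab' = ∅
  T[1,6] 'abaabd' = ∅
  T[0,6] 'babaabd' = ∅

S ∉ T[0,6] ⇒ NO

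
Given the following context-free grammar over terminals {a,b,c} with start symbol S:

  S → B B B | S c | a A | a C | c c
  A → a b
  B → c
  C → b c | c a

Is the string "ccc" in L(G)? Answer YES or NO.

Convert to CNF:
  S -> B X3 | S T2 | T0 A | T0 C | T2 T2
  A -> T0 T1
  B -> c
  C -> T1 T2 | T2 T0
  T0 -> a
  T1 -> b
  T2 -> c
  X3 -> B B

CYK table (by increasing span):
  T[0,0] 'c' = {B,T2}  orig:{B}
  T[1,1] 'c' = {B,T2}  orig:{B}
  T[2,2] 'c' = {B,T2}  orig:{B}
  T[0,1] 'cc' = {S,X3}  orig:{S}
  T[1,2] 'cc' = {S,X3}  orig:{S}
  T[0,2] 'ccc' = {S}

S ∈ T[0,2] ⇒ YES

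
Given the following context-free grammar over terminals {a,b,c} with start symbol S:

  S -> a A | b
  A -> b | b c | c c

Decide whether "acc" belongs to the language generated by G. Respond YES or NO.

Convert to CNF:
  S -> T2 A | b
  A -> T0 T1 | T1 T1 | b
  T0 -> b
  T1 -> c
  T2 -> a

CYK table (by increasing span):
  T[0,0] 'a' = {T2}  orig:{}
  T[1,1] 'c' = {T1}  orig:{}
  T[2,2] 'c' = {T1}  orig:{}
  T[0,1] 'ac' = ∅
  T[1,2] 'cc' = {A}
  T[0,2] 'acc' = {S}

S ∈ T[0,2] ⇒ YES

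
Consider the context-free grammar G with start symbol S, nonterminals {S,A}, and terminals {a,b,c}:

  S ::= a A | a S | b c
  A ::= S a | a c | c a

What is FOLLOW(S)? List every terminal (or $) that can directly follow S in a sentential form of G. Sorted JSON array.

FIRST sets, iterate to fixpoint:
round 1:
  A via A→a c: +{a}
  A via A→c a: +{c}
  S via S→a A: +{a}
  S via S→b c: +{b}
  FIRST(S)={a,b}  FIRST(A)={a,c}
round 2:
  A via A→S a: +{b}
  FIRST(S)={a,b}  FIRST(A)={a,b,c}
round 3: — fixpoint
  FIRST(S)={a,b}  FIRST(A)={a,b,c}

FOLLOW sets:
initialize: $ ∈ FOLLOW(S)
iter 1:
  A→S a: FOLLOW(S) ⊇ FIRST(a) = {a}; new: +{a}
  S→a A: FOLLOW(A) ⊇ FOLLOW(S) ⊇ {$,a}; new: +{$,a}
  FOLLOW(S)={$,a}  FOLLOW(A)={$,a}
iter 2: (no change)
  FOLLOW(S)={$,a}  FOLLOW(A)={$,a}

FOLLOW(S) = ["$", "a"]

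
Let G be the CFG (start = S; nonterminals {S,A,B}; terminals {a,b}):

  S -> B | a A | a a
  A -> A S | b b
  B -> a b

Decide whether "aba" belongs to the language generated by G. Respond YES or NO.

Convert to CNF:
  S -> T1 A | T1 T0 | T1 T1
  A -> A S | T0 T0
  B -> T1 T0
  T0 -> b
  T1 -> a

CYK table (by increasing span):
  [0..0]={T1}  "a"  orig:{}
  [1..1]={T0}  "b"  orig:{}
  [2..2]={T1}  "a"  orig:{}
  [0..1]={B,S}  "ab"
  [1..2]=∅  "ba"
  [0..2]=∅  "aba"

S ∉ T[0,2] ⇒ NO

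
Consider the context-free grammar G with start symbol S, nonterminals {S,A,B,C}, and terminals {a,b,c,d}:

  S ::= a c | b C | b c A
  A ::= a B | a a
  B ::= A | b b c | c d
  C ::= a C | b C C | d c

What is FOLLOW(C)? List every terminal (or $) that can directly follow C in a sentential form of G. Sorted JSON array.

Compute FIRST by fixpoint:
[1]
  A via A→a B: +{a}
  B via B→A: +{a}
  B via B→b b c: +{b}
  B via B→c d: +{c}
  C via C→a C: +{a}
  C via C→b C C: +{b}
  C via C→d c: +{d}
  S via S→a c: +{a}
  S via S→b C: +{b}
  FIRST(S)={a,b}  FIRST(A)={a}  FIRST(B)={a,b,c}  FIRST(C)={a,b,d}
[2] done
  FIRST(S)={a,b}  FIRST(A)={a}  FIRST(B)={a,b,c}  FIRST(C)={a,b,d}

Compute FOLLOW by fixpoint:
FOLLOW(S) := {$}
iter 1:
  C→b C C: FOLLOW(C) ⊇ FIRST(C) = {a,b,d}; new: +{a,b,d}
  S→b C: FOLLOW(C) ⊇ FOLLOW(S) ⊇ {$}; new: +{$}
  S→b c A: FOLLOW(A) ⊇ FOLLOW(S) ⊇ {$}; new: +{$}
  FOLLOW(S)={$}  FOLLOW(A)={$}  FOLLOW(B)={}  FOLLOW(C)={$,a,b,d}
iter 2:
  A→a B: FOLLOW(B) ⊇ FOLLOW(A) ⊇ {$}; new: +{$}
  FOLLOW(S)={$}  FOLLOW(A)={$}  FOLLOW(B)={$}  FOLLOW(C)={$,a,b,d}
iter 3: (stable)
  FOLLOW(S)={$}  FOLLOW(A)={$}  FOLLOW(B)={$}  FOLLOW(C)={$,a,b,d}

FOLLOW(C) = ["$", "a", "b", "d"]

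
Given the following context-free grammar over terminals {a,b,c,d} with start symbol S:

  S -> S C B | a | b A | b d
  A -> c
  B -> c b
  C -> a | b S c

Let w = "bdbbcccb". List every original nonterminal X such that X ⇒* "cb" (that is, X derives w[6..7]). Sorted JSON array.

Convert to CNF:
  S -> S X4 | T1 A | T1 T2 | a
  A -> c
  B -> T0 T1
  C -> T1 X3 | a
  T0 -> c
  T1 -> b
  T2 -> d
  X3 -> S T0
  X4 -> C B

Fill CYK table bottom-up (cells [i..j] with 6 ≤ i ≤ j ≤ 7 only):
  T[6,6] 'c' = {A,T0}  orig:{A}
  T[7,7] 'b' = {T1}  orig:{}
  T[6,7] 'cb' = {B}

Original NTs in T[6,7] deriving "cb": ["B"]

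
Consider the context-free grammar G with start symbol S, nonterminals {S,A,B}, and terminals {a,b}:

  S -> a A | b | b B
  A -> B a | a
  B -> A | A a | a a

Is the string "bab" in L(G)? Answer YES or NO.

Convert to CNF:
  S -> T0 A | T1 B | b
  A -> B T0 | a
  B -> A T0 | B T0 | T0 T0 | a
  T0 -> a
  T1 -> b

Fill CYK table bottom-up:
  [0..0]={S,T1}  "b"  orig:{S}
  [1..1]={A,B,T0}  "a"  orig:{A,B}
  [2..2]={S,T1}  "b"  orig:{S}
  [0..1]={S}  "ba"
  [1..2]=∅  "ab"
  [0..2]=∅  "bab"

S ∉ T[0,2] ⇒ NO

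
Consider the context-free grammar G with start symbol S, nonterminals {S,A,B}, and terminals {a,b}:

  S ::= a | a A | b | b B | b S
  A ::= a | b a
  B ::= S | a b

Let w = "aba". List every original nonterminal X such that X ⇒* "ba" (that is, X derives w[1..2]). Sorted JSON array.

CNF form of G:
  S -> T0 B | T0 S | T1 A | a | b
  A -> T0 T1 | a
  B -> T0 B | T0 S | T1 A | T1 T0 | a | b
  T0 -> b
  T1 -> a

CYK fill (cells [i..j] with 1 ≤ i ≤ j ≤ 2 only):
  T[1,1] 'b' = {B,S,T0}  orig:{B,S}
  T[2,2] 'a' = {A,B,S,T1}  orig:{A,B,S}
  T[1,2] 'ba' = {A,B,S}

Original NTs in T[1,2] deriving "ba": ["A", "B", "S"]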